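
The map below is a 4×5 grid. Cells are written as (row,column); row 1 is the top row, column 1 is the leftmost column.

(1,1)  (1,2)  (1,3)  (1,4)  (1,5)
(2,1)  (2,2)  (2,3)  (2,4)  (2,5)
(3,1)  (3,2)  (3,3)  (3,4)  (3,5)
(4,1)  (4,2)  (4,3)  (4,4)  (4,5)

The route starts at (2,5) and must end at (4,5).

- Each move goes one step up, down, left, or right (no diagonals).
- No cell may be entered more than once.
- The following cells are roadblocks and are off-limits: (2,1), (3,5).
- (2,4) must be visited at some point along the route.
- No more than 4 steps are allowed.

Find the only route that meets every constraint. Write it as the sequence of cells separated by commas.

(2,5), (2,4), (3,4), (4,4), (4,5)

The 4-move cap with required stops at (2,4) leaves no slack for detours.
Route from (2,5): left to (2,4), 2× down (reaching (4,4)), right to (4,5) — 4 moves in all.
Check: all required cells visited; 4 ≤ 4 moves.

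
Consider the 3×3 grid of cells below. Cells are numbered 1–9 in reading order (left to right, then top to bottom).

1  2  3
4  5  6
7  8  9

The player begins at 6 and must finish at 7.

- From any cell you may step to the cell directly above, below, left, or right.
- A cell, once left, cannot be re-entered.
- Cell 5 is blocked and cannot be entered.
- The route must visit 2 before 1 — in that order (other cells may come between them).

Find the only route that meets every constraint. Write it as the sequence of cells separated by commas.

The waypoints must appear in the order 2, 1, with no cell reused.
Route from 6: up 1 to 3, left 2 to 1, down 2 to 7 — 5 moves in all.
Check: order respected (2 at step 2, 1 at step 3).

6, 3, 2, 1, 4, 7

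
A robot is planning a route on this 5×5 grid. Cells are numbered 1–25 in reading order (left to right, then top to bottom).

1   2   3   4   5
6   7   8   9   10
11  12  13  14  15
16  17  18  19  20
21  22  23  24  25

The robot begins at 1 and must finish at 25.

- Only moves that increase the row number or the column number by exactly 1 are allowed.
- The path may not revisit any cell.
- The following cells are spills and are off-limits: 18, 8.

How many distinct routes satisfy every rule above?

A right/down-only route from 1 to 25 makes exactly 4 down-moves and 4 right-moves in some order.
With no other constraints that would be C(8,4) = 70 routes.
Subtract routes through each blocked cell (inclusion–exclusion for overlaps): − through 8: 30 − through 18: 30 + through 8&18: 9 → 19.
That gives 19 routes.

19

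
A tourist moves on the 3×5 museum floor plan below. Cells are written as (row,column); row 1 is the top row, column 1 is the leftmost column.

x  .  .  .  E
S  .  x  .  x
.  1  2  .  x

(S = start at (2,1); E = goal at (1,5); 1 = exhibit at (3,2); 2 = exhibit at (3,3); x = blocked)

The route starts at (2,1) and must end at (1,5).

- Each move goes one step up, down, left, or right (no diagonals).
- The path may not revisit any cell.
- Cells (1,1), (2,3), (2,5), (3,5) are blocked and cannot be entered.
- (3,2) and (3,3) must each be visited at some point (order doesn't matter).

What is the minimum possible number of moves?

7

Any route passes through (3,2) and (3,3) in some order between (2,1) and (1,5). Summing Manhattan distances along each leg and taking the cheapest ordering ((2,1) → (3,2) → (3,3) → (1,5)) gives a lower bound of 2 + 1 + 4 = 7 moves.
A route of 7 moves achieves this: (2,1) → (3,1) → (3,2) → (3,3) → (3,4) → (2,4) → (1,4) → (1,5).
Since 7 matches the lower bound, it is optimal.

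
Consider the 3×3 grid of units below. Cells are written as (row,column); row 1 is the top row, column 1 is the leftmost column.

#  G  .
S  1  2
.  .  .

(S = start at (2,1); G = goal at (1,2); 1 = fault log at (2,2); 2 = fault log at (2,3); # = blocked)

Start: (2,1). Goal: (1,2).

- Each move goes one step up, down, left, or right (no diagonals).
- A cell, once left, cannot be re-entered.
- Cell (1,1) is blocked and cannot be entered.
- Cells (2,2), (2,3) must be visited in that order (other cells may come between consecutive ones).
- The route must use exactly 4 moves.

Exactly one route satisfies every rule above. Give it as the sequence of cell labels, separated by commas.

(2,1), (2,2), (2,3), (1,3), (1,2)

The waypoints must appear in the order (2,2), (2,3), with no cell reused.
Route from (2,1): 2× right (reaching (2,3)), up to (1,3), left to (1,2) — 4 moves in all.
Check: order respected (1 at step 1, 2 at step 2); 4 moves as required.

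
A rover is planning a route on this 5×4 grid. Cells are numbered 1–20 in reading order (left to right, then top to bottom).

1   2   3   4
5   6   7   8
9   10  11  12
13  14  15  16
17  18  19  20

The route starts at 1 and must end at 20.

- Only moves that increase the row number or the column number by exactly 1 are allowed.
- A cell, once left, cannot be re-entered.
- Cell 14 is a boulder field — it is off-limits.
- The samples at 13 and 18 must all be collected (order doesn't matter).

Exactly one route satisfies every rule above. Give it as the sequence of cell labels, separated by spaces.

Moves only go right or down, so the column and row indices never decrease.
Route from 1: 4× down (reaching 17), 3× right (reaching 20) — 7 moves in all.
Check: all required cells visited.

1 5 9 13 17 18 19 20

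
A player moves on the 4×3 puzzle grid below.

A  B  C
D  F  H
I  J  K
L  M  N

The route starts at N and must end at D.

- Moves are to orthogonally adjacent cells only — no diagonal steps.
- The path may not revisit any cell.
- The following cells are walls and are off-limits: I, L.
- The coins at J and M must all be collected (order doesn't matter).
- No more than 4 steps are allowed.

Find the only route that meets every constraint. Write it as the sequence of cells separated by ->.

The 4-move cap with required stops at J, M leaves no slack for detours.
Route from N: left to M, 2× up (reaching F), left to D — 4 moves in all.
Check: all required cells visited; 4 ≤ 4 moves.

N -> M -> J -> F -> D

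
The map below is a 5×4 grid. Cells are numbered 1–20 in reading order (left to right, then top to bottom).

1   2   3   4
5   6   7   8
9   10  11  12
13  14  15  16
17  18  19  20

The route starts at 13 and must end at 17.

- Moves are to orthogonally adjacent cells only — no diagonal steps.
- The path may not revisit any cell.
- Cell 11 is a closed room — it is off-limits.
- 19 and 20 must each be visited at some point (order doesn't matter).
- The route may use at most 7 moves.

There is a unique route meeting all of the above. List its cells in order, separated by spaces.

13 14 15 16 20 19 18 17

The budget equals the shortest possible length, so every move has to be on a shortest route through the required cells.
Route from 13: 3× right (reaching 16), down to 20, 3× left (reaching 17) — 7 moves in all.
Check: all required cells visited; 7 ≤ 7 moves.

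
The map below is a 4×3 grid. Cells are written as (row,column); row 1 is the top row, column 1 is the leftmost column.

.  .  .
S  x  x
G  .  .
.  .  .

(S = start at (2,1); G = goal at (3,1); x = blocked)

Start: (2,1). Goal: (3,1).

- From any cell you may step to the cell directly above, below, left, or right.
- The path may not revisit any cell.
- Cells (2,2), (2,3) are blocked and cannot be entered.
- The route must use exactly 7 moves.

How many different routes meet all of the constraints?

Need simple routes of exactly 7 moves from (2,1) to (3,1) (Manhattan distance 1, so 3 moves are spent on a detour and 3 undoing it).
No route satisfies every constraint, so the count is 0.

0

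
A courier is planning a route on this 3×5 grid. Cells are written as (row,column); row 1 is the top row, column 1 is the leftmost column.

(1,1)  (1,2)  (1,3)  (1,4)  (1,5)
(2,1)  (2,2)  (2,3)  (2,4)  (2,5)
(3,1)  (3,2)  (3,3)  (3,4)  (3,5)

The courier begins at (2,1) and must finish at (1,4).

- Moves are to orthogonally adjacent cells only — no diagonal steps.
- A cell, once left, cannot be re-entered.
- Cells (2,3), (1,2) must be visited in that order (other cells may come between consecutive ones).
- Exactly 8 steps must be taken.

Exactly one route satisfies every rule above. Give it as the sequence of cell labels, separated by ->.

(2,1) -> (3,1) -> (3,2) -> (3,3) -> (2,3) -> (2,2) -> (1,2) -> (1,3) -> (1,4)

The waypoints must appear in the order (2,3), (1,2), with no cell reused.
Route from (2,1): down 1 to (3,1), right 2 to (3,3), up 1 to (2,3), left 1 to (2,2), up 1 to (1,2), right 2 to (1,4) — 8 moves in all.
Check: order respected ((2,3) at step 4, (1,2) at step 6); 8 moves as required.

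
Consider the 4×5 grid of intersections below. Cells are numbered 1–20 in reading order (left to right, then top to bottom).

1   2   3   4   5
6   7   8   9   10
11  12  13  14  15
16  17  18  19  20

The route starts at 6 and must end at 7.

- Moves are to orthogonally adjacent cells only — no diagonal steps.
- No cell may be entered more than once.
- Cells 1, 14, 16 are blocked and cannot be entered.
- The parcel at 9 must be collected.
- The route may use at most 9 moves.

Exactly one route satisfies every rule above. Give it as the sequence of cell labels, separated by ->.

Any route must reach 9 and still end at 7 within 9 moves, so the order of the required stops is forced.
Route from 6: down to 11, 2× right (reaching 13), up to 8, right to 9, up to 4, 2× left (reaching 2), down to 7 — 9 moves in all.
Check: all required cells visited; 9 ≤ 9 moves.

6 -> 11 -> 12 -> 13 -> 8 -> 9 -> 4 -> 3 -> 2 -> 7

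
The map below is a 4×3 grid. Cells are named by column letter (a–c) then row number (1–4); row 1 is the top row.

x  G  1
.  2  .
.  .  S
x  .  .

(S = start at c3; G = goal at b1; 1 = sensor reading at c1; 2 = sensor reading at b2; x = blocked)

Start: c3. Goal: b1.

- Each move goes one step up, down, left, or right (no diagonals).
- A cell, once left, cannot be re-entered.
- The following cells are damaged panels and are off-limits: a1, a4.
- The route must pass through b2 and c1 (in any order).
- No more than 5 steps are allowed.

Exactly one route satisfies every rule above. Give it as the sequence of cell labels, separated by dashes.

c3 - b3 - b2 - c2 - c1 - b1

The 5-move cap with required stops at b2, c1 leaves no slack for detours.
Route from c3: left to b3, up to b2, right to c2, up to c1, left to b1 — 5 moves in all.
Check: all required cells visited; 5 ≤ 5 moves.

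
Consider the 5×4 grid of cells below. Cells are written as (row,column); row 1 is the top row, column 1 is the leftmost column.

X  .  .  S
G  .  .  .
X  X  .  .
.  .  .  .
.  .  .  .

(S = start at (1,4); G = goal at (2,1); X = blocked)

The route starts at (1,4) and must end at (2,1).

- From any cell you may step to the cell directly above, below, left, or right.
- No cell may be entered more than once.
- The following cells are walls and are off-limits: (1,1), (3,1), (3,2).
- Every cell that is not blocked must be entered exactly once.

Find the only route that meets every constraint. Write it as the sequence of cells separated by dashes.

Need to visit all 17 open cells exactly once, starting at (1,4) and ending at (2,1).
Cell (5,1) has only two open neighbours ((4,1) and (5,2)), so the path must pass straight through it: one of those is the cell it's entered from and the other is where it exits.
Route from (1,4): 4× down (reaching (5,4)), 3× left (reaching (5,1)), up to (4,1), 2× right (reaching (4,3)), 3× up (reaching (1,3)), left to (1,2), down to (2,2), left to (2,1) — 16 moves in all.
Check: all 17 open cells covered.

(1,4) - (2,4) - (3,4) - (4,4) - (5,4) - (5,3) - (5,2) - (5,1) - (4,1) - (4,2) - (4,3) - (3,3) - (2,3) - (1,3) - (1,2) - (2,2) - (2,1)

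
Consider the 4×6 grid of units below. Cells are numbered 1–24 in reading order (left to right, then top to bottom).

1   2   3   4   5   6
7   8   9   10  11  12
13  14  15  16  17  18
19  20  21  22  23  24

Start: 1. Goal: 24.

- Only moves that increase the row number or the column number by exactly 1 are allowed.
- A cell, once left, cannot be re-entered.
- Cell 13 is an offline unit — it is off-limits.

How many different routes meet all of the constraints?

A right/down-only route from 1 to 24 makes exactly 3 down-moves and 5 right-moves in some order.
With no other constraints that would be C(8,3) = 56 routes.
Subtract routes through each blocked cell (inclusion–exclusion for overlaps): − through 13: 6 → 50.
That gives 50 routes.

50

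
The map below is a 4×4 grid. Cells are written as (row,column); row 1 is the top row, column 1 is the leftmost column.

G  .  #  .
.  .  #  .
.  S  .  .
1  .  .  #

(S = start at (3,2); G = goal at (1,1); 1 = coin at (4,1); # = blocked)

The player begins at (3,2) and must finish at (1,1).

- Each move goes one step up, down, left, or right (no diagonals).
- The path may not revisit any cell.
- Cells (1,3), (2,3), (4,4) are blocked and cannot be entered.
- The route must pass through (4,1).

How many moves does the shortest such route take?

Any route passes through (4,1) somewhere between (3,2) and (1,1). Summing Manhattan distances along the two legs ((3,2) → (4,1) → (1,1)) gives a lower bound of 2 + 3 = 5 moves.
A route of 5 moves achieves this: (3,2) → (4,2) → (4,1) → (3,1) → (2,1) → (1,1).
Since 5 matches the lower bound, it is optimal.

5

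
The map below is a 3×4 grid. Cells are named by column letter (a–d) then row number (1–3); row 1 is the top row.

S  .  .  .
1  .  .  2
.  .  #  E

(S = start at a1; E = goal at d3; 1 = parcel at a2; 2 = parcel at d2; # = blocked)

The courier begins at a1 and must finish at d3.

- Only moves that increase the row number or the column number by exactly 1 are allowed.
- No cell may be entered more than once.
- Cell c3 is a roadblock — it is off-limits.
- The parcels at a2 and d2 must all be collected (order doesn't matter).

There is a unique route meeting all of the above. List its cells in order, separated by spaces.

a1 a2 b2 c2 d2 d3

Moves only go right or down, so the column and row indices never decrease.
Route from a1: down to a2, 3× right (reaching d2), down to d3 — 5 moves in all.
Check: all required cells visited.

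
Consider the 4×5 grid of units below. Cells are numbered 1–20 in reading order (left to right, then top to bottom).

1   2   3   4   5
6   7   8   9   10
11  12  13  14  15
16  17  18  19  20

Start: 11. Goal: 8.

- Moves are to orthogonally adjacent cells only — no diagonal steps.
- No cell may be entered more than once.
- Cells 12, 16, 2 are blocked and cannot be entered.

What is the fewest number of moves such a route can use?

3

The Manhattan distance from 11 to 8 is |3−2| + |1−3| = 3, so at least 3 moves are needed.
A route of 3 moves achieves this: 11 → 6 → 7 → 8.
Since 3 matches the lower bound, it is optimal.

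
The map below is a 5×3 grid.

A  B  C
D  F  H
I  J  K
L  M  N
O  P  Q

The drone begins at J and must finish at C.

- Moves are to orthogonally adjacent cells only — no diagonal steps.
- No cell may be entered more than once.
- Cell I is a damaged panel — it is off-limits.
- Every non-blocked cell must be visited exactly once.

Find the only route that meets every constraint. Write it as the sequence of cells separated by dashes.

Need to visit all 14 open cells exactly once, starting at J and ending at C.
Route from J: down 1 to M, left 1 to L, down 1 to O, right 2 to Q, up 3 to H, left 2 to D, up 1 to A, right 2 to C — 13 moves in all.
Check: all 14 open cells covered.

J - M - L - O - P - Q - N - K - H - F - D - A - B - C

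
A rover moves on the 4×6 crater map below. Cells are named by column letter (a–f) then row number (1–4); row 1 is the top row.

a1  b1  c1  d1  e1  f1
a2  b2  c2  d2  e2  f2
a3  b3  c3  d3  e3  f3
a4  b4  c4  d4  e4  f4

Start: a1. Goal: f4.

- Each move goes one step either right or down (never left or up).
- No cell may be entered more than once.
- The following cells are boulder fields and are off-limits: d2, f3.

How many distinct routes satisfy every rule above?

23

A right/down-only route from a1 to f4 makes exactly 3 down-moves and 5 right-moves in some order.
With no other constraints that would be C(8,3) = 56 routes.
Subtract routes through each blocked cell (inclusion–exclusion for overlaps): − through d2: 24 − through f3: 21 + through d2&f3: 12 → 23.
That gives 23 routes.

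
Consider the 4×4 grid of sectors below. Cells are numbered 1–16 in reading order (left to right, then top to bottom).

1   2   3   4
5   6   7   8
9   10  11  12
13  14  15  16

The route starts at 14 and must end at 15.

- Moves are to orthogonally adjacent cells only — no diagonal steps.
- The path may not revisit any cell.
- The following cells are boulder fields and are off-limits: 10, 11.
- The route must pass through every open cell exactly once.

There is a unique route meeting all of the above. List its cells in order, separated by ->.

Need to visit all 14 open cells exactly once, starting at 14 and ending at 15.
Route from 14: left 1 to 13, up 3 to 1, right 1 to 2, down 1 to 6, right 1 to 7, up 1 to 3, right 1 to 4, down 3 to 16, left 1 to 15 — 13 moves in all.
Check: all 14 open cells covered.

14 -> 13 -> 9 -> 5 -> 1 -> 2 -> 6 -> 7 -> 3 -> 4 -> 8 -> 12 -> 16 -> 15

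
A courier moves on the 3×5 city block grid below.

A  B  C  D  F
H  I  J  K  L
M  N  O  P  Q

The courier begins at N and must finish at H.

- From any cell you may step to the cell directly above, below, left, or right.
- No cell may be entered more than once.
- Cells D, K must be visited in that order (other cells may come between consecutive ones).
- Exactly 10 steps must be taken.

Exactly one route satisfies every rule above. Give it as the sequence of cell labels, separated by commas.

The waypoints must appear in the order D, K, with no cell reused.
Route from N: right 3 to Q, up 2 to F, left 1 to D, down 1 to K, left 3 to H — 10 moves in all.
Check: order respected (D at step 6, K at step 7); 10 moves as required.

N, O, P, Q, L, F, D, K, J, I, H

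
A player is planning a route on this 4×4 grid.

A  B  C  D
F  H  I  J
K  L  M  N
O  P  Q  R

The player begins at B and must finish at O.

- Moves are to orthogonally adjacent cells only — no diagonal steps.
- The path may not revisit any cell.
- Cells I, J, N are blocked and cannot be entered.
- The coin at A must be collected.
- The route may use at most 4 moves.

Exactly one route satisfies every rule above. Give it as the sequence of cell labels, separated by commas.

The 4-move cap with required stops at A leaves no slack for detours.
Route from B: left 1 to A, down 3 to O — 4 moves in all.
Check: all required cells visited; 4 ≤ 4 moves.

B, A, F, K, O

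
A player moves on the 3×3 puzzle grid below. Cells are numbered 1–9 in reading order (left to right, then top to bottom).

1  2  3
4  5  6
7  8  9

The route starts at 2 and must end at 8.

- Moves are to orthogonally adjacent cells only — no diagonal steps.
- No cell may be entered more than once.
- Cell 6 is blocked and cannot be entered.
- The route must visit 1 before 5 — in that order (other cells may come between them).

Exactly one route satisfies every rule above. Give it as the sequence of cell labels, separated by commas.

2, 1, 4, 5, 8

The waypoints must appear in the order 1, 5, with no cell reused.
Route from 2: left 1 to 1, down 1 to 4, right 1 to 5, down 1 to 8 — 4 moves in all.
Check: order respected (1 at step 1, 5 at step 3).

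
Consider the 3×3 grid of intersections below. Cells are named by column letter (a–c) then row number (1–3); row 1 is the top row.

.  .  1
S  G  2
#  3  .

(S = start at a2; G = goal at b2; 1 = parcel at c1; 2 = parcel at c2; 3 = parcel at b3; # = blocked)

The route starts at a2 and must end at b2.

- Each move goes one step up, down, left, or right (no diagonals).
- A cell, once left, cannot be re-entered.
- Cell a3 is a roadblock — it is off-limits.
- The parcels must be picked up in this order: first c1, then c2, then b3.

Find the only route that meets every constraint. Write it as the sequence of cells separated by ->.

a2 -> a1 -> b1 -> c1 -> c2 -> c3 -> b3 -> b2

The waypoints must appear in the order c1, c2, b3, with no cell reused.
Route from a2: up 1 to a1, right 2 to c1, down 2 to c3, left 1 to b3, up 1 to b2 — 7 moves in all.
Check: order respected (1 at step 3, 2 at step 4, 3 at step 6).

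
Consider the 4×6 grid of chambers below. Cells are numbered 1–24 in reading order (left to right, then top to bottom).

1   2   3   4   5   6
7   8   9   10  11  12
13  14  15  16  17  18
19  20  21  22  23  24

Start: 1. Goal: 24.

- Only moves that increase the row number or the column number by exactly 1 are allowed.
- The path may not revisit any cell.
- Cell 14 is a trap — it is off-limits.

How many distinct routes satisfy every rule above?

A right/down-only route from 1 to 24 makes exactly 3 down-moves and 5 right-moves in some order.
With no other constraints that would be C(8,3) = 56 routes.
Subtract routes through each blocked cell (inclusion–exclusion for overlaps): − through 14: 15 → 41.
That gives 41 routes.

41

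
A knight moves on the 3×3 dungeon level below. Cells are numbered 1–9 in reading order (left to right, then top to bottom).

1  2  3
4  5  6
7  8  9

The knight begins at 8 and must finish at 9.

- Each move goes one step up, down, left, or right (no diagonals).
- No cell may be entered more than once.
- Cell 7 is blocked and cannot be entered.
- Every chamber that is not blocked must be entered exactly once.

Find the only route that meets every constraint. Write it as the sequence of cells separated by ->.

8 -> 5 -> 4 -> 1 -> 2 -> 3 -> 6 -> 9

Need to visit all 8 open cells exactly once, starting at 8 and ending at 9.
Route from 8: up 1 to 5, left 1 to 4, up 1 to 1, right 2 to 3, down 2 to 9 — 7 moves in all.
Check: all 8 open cells covered.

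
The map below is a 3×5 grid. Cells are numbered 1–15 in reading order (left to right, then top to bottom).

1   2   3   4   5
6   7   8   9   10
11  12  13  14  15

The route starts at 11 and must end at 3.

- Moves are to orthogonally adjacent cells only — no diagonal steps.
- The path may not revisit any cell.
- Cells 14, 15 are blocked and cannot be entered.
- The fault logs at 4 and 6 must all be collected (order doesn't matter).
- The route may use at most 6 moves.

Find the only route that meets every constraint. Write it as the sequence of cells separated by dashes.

The budget equals the shortest possible length, so every move has to be on a shortest route through the required cells.
Route from 11: up to 6, 3× right (reaching 9), up to 4, left to 3 — 6 moves in all.
Check: all required cells visited; 6 ≤ 6 moves.

11 - 6 - 7 - 8 - 9 - 4 - 3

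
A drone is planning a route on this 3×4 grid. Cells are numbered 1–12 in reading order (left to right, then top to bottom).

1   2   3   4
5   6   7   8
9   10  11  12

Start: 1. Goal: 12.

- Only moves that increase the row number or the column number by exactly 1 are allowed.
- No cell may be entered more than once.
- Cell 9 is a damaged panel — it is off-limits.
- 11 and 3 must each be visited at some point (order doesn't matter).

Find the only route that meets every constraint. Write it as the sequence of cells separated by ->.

Moves only go right or down, so the column and row indices never decrease.
Route from 1: 2× right (reaching 3), 2× down (reaching 11), right to 12 — 5 moves in all.
Check: all required cells visited.

1 -> 2 -> 3 -> 7 -> 11 -> 12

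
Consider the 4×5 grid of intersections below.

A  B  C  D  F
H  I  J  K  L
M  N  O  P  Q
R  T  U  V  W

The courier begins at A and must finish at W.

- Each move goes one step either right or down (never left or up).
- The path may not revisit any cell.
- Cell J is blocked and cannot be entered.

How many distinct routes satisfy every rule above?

17

A right/down-only route from A to W makes exactly 3 down-moves and 4 right-moves in some order.
With no other constraints that would be C(7,3) = 35 routes.
Subtract routes through each blocked cell (inclusion–exclusion for overlaps): − through J: 18 → 17.
That gives 17 routes.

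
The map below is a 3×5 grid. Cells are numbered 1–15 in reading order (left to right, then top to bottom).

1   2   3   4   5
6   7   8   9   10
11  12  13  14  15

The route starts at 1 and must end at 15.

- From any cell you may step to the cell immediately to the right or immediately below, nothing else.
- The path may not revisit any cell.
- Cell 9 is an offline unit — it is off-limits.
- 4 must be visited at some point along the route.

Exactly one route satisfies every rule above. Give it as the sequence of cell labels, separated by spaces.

Moves only go right or down, so the column and row indices never decrease.
Route from 1: right 4 to 5, down 2 to 15 — 6 moves in all.
Check: all required cells visited.

1 2 3 4 5 10 15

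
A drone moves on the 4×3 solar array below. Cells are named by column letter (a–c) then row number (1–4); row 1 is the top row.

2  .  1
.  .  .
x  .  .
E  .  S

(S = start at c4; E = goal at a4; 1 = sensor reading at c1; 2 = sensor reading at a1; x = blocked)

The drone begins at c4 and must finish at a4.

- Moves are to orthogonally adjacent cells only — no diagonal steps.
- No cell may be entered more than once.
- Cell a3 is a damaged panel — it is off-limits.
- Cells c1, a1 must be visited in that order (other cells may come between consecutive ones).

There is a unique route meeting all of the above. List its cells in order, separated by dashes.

The waypoints must appear in the order c1, a1, with no cell reused.
Route from c4: 3× up (reaching c1), 2× left (reaching a1), down to a2, right to b2, 2× down (reaching b4), left to a4 — 10 moves in all.
Check: order respected (1 at step 3, 2 at step 5).

c4 - c3 - c2 - c1 - b1 - a1 - a2 - b2 - b3 - b4 - a4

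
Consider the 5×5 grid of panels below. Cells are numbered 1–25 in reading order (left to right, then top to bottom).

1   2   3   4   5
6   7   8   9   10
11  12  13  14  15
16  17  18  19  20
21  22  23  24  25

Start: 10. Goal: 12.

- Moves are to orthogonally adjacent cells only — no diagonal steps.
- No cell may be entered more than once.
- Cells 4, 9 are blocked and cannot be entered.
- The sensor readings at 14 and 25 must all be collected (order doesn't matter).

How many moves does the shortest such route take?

Any route passes through 14 and 25 in some order between 10 and 12. Summing Manhattan distances along each leg and taking the cheapest ordering (10 → 25 → 14 → 12) gives a lower bound of 3 + 3 + 2 = 8 moves.
A route of 8 moves achieves this: 10 → 15 → 20 → 25 → 24 → 19 → 14 → 13 → 12.
Since 8 matches the lower bound, it is optimal.

8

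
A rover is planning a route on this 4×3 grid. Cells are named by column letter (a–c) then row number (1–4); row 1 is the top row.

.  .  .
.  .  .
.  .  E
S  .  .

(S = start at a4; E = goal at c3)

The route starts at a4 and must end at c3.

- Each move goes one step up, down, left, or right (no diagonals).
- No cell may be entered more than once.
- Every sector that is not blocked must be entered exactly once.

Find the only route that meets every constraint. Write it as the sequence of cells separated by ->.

Need to visit all 12 open cells exactly once, starting at a4 and ending at c3.
Route from a4: 3× up (reaching a1), 2× right (reaching c1), down to c2, left to b2, 2× down (reaching b4), right to c4, up to c3 — 11 moves in all.
Check: all 12 open cells covered.

a4 -> a3 -> a2 -> a1 -> b1 -> c1 -> c2 -> b2 -> b3 -> b4 -> c4 -> c3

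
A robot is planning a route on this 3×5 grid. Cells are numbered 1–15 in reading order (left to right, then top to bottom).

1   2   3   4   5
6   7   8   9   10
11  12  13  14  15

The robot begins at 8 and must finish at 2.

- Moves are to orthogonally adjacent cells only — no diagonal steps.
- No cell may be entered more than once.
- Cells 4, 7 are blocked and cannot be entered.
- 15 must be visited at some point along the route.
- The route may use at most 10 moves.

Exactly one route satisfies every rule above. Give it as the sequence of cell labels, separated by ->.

Any route must reach 15 and still end at 2 within 10 moves, so the order of the required stops is forced.
Route from 8: 2× right (reaching 10), down to 15, 4× left (reaching 11), 2× up (reaching 1), right to 2 — 10 moves in all.
Check: all required cells visited; 10 ≤ 10 moves.

8 -> 9 -> 10 -> 15 -> 14 -> 13 -> 12 -> 11 -> 6 -> 1 -> 2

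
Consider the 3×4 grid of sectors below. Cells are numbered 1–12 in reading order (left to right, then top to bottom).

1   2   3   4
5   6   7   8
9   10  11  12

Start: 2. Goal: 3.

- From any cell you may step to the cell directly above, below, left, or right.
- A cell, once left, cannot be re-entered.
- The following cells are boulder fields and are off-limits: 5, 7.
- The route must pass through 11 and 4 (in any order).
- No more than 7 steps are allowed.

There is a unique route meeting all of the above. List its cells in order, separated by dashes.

2 - 6 - 10 - 11 - 12 - 8 - 4 - 3

The budget equals the shortest possible length, so every move has to be on a shortest route through the required cells.
Route from 2: down 2 to 10, right 2 to 12, up 2 to 4, left 1 to 3 — 7 moves in all.
Check: all required cells visited; 7 ≤ 7 moves.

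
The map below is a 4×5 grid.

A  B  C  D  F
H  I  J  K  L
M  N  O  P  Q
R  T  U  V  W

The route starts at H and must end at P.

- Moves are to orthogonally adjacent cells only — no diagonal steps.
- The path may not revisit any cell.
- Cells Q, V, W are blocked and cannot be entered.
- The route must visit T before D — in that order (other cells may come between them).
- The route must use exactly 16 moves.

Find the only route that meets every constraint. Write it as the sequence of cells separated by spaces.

The waypoints must appear in the order T, D, with no cell reused.
Route from H: up 1 to A, right 1 to B, down 2 to N, left 1 to M, down 1 to R, right 2 to U, up 3 to C, right 2 to F, down 1 to L, left 1 to K, down 1 to P — 16 moves in all.
Check: order respected (T at step 7, D at step 12); 16 moves as required.

H A B I N M R T U O J C D F L K P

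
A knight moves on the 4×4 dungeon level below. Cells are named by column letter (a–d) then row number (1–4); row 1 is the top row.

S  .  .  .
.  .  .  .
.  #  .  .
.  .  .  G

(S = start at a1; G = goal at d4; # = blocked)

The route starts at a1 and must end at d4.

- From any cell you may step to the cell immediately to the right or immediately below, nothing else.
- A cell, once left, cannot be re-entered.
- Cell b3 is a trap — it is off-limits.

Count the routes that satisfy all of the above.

A right/down-only route from a1 to d4 makes exactly 3 down-moves and 3 right-moves in some order.
With no other constraints that would be C(6,3) = 20 routes.
Subtract routes through each blocked cell (inclusion–exclusion for overlaps): − through b3: 9 → 11.
That gives 11 routes.

11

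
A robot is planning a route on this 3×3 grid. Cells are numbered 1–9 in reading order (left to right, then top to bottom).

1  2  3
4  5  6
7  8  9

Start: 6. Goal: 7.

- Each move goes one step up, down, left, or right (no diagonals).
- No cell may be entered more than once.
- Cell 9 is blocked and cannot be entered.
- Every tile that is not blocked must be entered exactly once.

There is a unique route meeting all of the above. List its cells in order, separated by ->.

Need to visit all 8 open cells exactly once, starting at 6 and ending at 7.
Cell 1 has only two open neighbours (4 and 2), so the path must pass straight through it: one of those is the cell it's entered from and the other is where it exits.
Route from 6: up 1 to 3, left 2 to 1, down 1 to 4, right 1 to 5, down 1 to 8, left 1 to 7 — 7 moves in all.
Check: all 8 open cells covered.

6 -> 3 -> 2 -> 1 -> 4 -> 5 -> 8 -> 7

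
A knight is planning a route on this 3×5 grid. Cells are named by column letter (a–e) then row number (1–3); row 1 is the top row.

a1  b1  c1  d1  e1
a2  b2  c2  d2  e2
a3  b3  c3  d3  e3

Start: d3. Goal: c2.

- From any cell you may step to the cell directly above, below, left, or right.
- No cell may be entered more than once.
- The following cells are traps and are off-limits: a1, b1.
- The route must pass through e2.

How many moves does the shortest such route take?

Any route passes through e2 somewhere between d3 and c2. Summing Manhattan distances along the two legs (d3 → e2 → c2) gives a lower bound of 2 + 2 = 4 moves.
A route of 4 moves achieves this: d3 → e3 → e2 → d2 → c2.
Since 4 matches the lower bound, it is optimal.

4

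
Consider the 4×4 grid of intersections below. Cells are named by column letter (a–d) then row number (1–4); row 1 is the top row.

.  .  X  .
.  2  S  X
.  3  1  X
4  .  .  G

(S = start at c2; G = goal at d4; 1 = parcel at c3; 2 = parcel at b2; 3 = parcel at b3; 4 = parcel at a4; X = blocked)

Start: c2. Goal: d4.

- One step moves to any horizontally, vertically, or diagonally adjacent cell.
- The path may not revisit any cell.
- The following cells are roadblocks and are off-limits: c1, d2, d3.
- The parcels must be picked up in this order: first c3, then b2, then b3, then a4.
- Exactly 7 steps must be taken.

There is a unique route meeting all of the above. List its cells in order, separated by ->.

c2 -> c3 -> b2 -> b3 -> a4 -> b4 -> c4 -> d4

The waypoints must appear in the order c3, b2, b3, a4, with no cell reused.
Route from c2: down 1 to c3, up-left 1 to b2, down 1 to b3, down-left 1 to a4, right 3 to d4 — 7 moves in all.
Check: order respected (1 at step 1, 2 at step 2, 3 at step 3, 4 at step 4); 7 moves as required.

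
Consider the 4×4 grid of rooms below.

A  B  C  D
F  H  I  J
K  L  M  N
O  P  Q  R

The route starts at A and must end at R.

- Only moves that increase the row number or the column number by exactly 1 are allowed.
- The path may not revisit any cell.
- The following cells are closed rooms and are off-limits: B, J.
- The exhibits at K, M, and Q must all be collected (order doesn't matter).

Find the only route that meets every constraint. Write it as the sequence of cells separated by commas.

Moves only go right or down, so the column and row indices never decrease.
Route from A: down 2 to K, right 2 to M, down 1 to Q, right 1 to R — 6 moves in all.
Check: all required cells visited.

A, F, K, L, M, Q, R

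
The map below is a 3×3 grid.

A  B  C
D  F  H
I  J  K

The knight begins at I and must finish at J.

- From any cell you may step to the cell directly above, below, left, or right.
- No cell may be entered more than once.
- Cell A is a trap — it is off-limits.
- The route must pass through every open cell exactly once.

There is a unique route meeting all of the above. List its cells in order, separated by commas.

I, D, F, B, C, H, K, J

Need to visit all 8 open cells exactly once, starting at I and ending at J.
Route from I: up to D, right to F, up to B, right to C, 2× down (reaching K), left to J — 7 moves in all.
Check: all 8 open cells covered.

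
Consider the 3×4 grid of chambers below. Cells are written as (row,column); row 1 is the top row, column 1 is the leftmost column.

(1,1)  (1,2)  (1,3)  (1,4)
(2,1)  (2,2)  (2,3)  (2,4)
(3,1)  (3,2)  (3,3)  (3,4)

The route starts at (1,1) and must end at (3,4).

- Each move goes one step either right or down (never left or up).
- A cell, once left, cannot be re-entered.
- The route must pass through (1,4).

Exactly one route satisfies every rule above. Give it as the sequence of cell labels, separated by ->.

(1,1) -> (1,2) -> (1,3) -> (1,4) -> (2,4) -> (3,4)

Moves only go right or down, so the column and row indices never decrease.
Route from (1,1): right 3 to (1,4), down 2 to (3,4) — 5 moves in all.
Check: all required cells visited.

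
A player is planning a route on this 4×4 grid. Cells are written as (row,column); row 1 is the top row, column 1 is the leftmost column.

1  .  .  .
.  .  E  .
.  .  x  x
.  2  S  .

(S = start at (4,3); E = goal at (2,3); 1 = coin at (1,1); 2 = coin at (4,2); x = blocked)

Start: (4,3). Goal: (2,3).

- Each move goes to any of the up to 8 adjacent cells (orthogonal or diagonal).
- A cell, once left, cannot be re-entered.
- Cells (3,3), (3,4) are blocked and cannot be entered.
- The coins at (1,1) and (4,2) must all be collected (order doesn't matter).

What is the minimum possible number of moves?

6

Any route passes through (1,1) and (4,2) in some order between (4,3) and (2,3). Summing Chebyshev distances along each leg and taking the cheapest ordering ((4,3) → (4,2) → (1,1) → (2,3)) gives a lower bound of 1 + 3 + 2 = 6 moves.
A route of 6 moves achieves this: (4,3) → (4,2) → (3,1) → (2,1) → (1,1) → (1,2) → (2,3).
Since 6 matches the lower bound, it is optimal.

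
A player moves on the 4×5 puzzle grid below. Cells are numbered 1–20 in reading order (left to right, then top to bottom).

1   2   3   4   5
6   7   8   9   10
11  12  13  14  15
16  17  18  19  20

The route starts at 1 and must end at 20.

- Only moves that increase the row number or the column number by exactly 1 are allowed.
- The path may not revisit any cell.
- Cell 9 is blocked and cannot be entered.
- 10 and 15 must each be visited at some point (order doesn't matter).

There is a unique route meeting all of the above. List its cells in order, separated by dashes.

1 - 2 - 3 - 4 - 5 - 10 - 15 - 20

Moves only go right or down, so the column and row indices never decrease.
Route from 1: right 4 to 5, down 3 to 20 — 7 moves in all.
Check: all required cells visited.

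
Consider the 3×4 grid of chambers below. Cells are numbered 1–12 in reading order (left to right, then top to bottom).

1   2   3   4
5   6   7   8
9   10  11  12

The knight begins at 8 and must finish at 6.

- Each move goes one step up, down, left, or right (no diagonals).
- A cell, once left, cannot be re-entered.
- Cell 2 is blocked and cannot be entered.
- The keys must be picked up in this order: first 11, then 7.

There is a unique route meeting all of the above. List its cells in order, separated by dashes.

The waypoints must appear in the order 11, 7, with no cell reused.
Route from 8: down to 12, left to 11, up to 7, left to 6 — 4 moves in all.
Check: order respected (11 at step 2, 7 at step 3).

8 - 12 - 11 - 7 - 6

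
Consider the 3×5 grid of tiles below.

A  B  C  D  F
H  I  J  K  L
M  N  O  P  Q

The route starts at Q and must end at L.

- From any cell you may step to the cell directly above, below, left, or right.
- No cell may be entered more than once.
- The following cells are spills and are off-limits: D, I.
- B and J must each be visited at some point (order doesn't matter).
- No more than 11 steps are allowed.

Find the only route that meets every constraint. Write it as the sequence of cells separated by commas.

Any route must reach B and J and still end at L within 11 moves, so the order of the required stops is forced.
Route from Q: 4× left (reaching M), 2× up (reaching A), 2× right (reaching C), down to J, 2× right (reaching L) — 11 moves in all.
Check: all required cells visited; 11 ≤ 11 moves.

Q, P, O, N, M, H, A, B, C, J, K, L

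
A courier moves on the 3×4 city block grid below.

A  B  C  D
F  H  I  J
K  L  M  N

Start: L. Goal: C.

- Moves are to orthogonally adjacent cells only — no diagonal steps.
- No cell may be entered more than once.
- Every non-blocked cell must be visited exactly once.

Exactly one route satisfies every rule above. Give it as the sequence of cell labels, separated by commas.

L, K, F, A, B, H, I, M, N, J, D, C

Need to visit all 12 open cells exactly once, starting at L and ending at C.
Cell D has only two open neighbours (J and C), so the path must pass straight through it: one of those is the cell it's entered from and the other is where it exits.
Route from L: left 1 to K, up 2 to A, right 1 to B, down 1 to H, right 1 to I, down 1 to M, right 1 to N, up 2 to D, left 1 to C — 11 moves in all.
Check: all 12 open cells covered.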